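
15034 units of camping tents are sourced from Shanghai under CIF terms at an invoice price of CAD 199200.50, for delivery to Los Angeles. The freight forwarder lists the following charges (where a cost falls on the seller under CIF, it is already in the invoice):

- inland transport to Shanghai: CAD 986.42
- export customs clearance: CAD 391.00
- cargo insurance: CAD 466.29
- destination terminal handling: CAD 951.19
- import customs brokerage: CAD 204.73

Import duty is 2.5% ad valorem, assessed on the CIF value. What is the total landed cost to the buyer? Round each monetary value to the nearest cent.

Total landed cost: CAD 205336.43

CIF: the seller pays costs through ocean freight and marine insurance to the destination port.
Already in the invoice (seller's account under CIF): inland to port, export clearance, insurance — exclude.
The CIF price already equals the CIF value: 199200.50
Import duty = 199200.50 × 2.5% = 4980.01
Buyer bears: destination terminal 951.19 + brokerage 204.73 + duty 4980.01 = 6135.93
Landed cost = invoice 199200.50 + 6135.93 = 205336.43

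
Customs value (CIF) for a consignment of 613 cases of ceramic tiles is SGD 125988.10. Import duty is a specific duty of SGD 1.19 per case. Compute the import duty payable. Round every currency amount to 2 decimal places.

Import duty: SGD 729.47

Import duty = 613 × 1.19 = 729.47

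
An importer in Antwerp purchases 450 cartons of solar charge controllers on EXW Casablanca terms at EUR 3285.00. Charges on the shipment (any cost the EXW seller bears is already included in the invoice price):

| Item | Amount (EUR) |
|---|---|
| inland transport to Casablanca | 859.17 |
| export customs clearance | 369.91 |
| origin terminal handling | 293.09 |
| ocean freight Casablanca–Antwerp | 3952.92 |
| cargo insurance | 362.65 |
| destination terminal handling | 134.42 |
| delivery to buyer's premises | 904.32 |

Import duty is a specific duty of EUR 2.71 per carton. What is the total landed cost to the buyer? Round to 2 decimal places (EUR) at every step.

EXW: the seller makes goods available at their premises; the buyer bears all onward costs.
CIF value = EXW price + inland to port + export clearance + origin terminal + freight + insurance = 3285.00 + 859.17 + 369.91 + 293.09 + 3952.92 + 362.65 = 9122.74
Import duty = 450 × 2.71 = 1219.50
Buyer bears: inland to port 859.17 + export clearance 369.91 + origin terminal 293.09 + freight 3952.92 + insurance 362.65 + destination terminal 134.42 + delivery 904.32 + duty 1219.50 = 8095.98
Landed cost = invoice 3285.00 + 8095.98 = 11380.98

Total landed cost: EUR 11380.98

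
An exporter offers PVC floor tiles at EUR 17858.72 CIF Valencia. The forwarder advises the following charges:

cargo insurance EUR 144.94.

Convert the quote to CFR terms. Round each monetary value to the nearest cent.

CFR price: EUR 17713.78

From CIF to CFR, the seller no longer bears: insurance.
CFR price = 17858.72 − 144.94 = 17713.78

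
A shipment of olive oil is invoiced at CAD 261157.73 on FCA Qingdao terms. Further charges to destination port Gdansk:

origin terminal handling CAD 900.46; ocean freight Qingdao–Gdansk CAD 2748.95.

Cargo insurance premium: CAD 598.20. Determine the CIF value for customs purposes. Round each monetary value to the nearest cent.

CIF = FCA price + pre-shipment costs + freight + insurance
CIF = 261157.73 + 900.46 + 2748.95 + 598.20 = 265405.34

CIF value: CAD 265405.34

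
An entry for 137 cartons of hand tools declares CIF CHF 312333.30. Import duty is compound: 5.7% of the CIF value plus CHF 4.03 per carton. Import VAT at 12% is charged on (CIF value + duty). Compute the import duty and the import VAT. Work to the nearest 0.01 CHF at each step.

Import duty: CHF 18355.11; import VAT: CHF 39682.61

Ad valorem component: 312333.30 × 5.7% = 17803.00
Specific component: 137 × 4.03 = 552.11
Import duty = 17803.00 + 552.11 = 18355.11
VAT base = CIF + duty = 312333.30 + 18355.11 = 330688.41
Import VAT = 330688.41 × 12% = 39682.61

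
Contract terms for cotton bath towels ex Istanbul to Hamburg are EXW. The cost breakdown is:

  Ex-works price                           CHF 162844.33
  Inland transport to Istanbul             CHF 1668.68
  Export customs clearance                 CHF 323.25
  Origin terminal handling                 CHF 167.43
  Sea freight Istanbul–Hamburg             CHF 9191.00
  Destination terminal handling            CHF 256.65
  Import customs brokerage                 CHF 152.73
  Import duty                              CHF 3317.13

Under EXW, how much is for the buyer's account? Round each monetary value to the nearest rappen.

Buyer's account: CHF 15076.87

EXW: the seller makes goods available at their premises; the buyer bears all onward costs.
Seller's account: goods 162844.33 = 162844.33
Buyer's account: inland to port 1668.68 + export clearance 323.25 + origin terminal 167.43 + freight 9191.00 + destination terminal 256.65 + brokerage 152.73 + duty 3317.13 = 15076.87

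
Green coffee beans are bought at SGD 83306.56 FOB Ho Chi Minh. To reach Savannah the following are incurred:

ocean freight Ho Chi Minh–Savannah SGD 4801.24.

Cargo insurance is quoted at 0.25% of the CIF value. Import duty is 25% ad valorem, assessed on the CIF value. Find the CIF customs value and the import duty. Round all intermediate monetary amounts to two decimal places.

CIF value: SGD 88328.62; import duty: SGD 22082.16

Let C be the CIF value. C = FOB price + freight + 0.25% × C
C − 0.25% × C = 83306.56 + 4801.24
0.9975 × C = 88107.80
C = 88107.80 / 0.9975 = 88328.62
Insurance premium = 0.25% × 88328.62 = 220.82
Import duty = 88328.62 × 25% = 22082.16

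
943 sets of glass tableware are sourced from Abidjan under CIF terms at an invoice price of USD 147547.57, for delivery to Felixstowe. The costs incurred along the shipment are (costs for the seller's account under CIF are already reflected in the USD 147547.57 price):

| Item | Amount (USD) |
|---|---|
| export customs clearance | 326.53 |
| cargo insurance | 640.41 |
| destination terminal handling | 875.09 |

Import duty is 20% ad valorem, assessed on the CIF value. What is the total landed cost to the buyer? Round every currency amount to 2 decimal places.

CIF: the seller pays costs through ocean freight and marine insurance to the destination port.
Already in the invoice (seller's account under CIF): export clearance, insurance — exclude.
The CIF price already equals the CIF value: 147547.57
Import duty = 147547.57 × 20% = 29509.51
Buyer bears: destination terminal 875.09 + duty 29509.51 = 30384.60
Landed cost = invoice 147547.57 + 30384.60 = 177932.17

Total landed cost: USD 177932.17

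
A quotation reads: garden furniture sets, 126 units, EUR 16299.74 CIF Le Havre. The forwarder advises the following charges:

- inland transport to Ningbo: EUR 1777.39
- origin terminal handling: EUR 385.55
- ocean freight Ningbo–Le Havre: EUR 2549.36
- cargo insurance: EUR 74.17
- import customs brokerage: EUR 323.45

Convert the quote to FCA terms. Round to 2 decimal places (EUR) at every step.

Not relevant to the conversion: inland to port — on the seller under both CIF and FCA; already in the CIF price and stays in the FCA price. brokerage — on the buyer under both terms; not part of either seller's price.
From CIF to FCA, the seller no longer bears: origin terminal, freight, insurance.
FCA price = 16299.74 − 385.55 − 2549.36 − 74.17 = 13290.66

FCA price: EUR 13290.66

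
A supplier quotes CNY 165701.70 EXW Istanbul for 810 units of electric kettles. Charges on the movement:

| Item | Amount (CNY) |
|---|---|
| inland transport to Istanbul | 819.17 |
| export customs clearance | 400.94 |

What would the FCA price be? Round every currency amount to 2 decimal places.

FCA price: CNY 166921.81

From EXW to FCA, the seller additionally bears: inland to port, export clearance.
FCA price = 165701.70 + 819.17 + 400.94 = 166921.81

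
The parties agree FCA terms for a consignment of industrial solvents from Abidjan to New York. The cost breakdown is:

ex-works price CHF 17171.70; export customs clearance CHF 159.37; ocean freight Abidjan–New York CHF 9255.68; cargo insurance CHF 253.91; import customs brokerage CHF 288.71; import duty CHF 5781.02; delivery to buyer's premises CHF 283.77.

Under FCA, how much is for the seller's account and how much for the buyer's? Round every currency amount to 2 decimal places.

Seller: CHF 17331.07; buyer: CHF 15863.09

FCA: the seller delivers export-cleared goods to the carrier; the buyer bears costs from that point.
Seller's account: goods 17171.70 + export clearance 159.37 = 17331.07
Buyer's account: freight 9255.68 + insurance 253.91 + brokerage 288.71 + duty 5781.02 + delivery 283.77 = 15863.09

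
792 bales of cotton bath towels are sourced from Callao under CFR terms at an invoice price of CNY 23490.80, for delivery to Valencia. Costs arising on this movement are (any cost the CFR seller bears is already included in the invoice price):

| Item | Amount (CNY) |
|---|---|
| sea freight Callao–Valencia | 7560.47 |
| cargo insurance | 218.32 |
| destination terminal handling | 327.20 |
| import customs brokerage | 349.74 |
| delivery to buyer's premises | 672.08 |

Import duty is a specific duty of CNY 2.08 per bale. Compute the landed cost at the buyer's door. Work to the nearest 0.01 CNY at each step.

CFR: the seller pays costs through ocean freight to the destination port, but not insurance.
Already in the invoice (seller's account under CFR): freight — exclude.
CIF value = CFR price + insurance = 23490.80 + 218.32 = 23709.12
Import duty = 792 × 2.08 = 1647.36
Buyer bears: insurance 218.32 + destination terminal 327.20 + brokerage 349.74 + delivery 672.08 + duty 1647.36 = 3214.70
Landed cost = invoice 23490.80 + 3214.70 = 26705.50

Total landed cost: CNY 26705.50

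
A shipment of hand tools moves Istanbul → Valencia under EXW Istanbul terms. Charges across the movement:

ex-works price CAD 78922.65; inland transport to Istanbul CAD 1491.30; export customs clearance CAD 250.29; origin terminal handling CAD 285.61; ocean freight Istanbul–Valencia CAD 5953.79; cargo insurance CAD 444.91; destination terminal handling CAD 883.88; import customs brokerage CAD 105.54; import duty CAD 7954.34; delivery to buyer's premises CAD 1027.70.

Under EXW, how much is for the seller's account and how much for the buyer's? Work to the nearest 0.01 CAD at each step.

EXW: the seller makes goods available at their premises; the buyer bears all onward costs.
Seller's account: goods 78922.65 = 78922.65
Buyer's account: inland to port 1491.30 + export clearance 250.29 + origin terminal 285.61 + freight 5953.79 + insurance 444.91 + destination terminal 883.88 + brokerage 105.54 + duty 7954.34 + delivery 1027.70 = 18397.36

Seller: CAD 78922.65; buyer: CAD 18397.36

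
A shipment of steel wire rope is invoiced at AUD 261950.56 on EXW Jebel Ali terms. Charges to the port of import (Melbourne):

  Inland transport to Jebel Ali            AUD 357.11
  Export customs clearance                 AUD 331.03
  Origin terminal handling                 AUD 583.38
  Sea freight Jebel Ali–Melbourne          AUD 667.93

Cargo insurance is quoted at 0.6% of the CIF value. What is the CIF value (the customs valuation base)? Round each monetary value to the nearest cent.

CIF value: AUD 265482.91

Let C be the CIF value. C = EXW price + pre-shipment costs + freight + 0.6% × C
C − 0.6% × C = 261950.56 + 357.11 + 331.03 + 583.38 + 667.93
0.994 × C = 263890.01
C = 263890.01 / 0.994 = 265482.91
Insurance premium = 0.6% × 265482.91 = 1592.90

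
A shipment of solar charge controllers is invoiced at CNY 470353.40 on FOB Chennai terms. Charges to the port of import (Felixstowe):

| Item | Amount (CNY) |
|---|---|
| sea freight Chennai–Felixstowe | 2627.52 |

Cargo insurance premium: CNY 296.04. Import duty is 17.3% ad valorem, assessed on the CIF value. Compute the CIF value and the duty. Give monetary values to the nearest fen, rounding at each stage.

CIF = FOB price + freight + insurance
CIF = 470353.40 + 2627.52 + 296.04 = 473276.96
Import duty = 473276.96 × 17.3% = 81876.91

CIF value: CNY 473276.96; import duty: CNY 81876.91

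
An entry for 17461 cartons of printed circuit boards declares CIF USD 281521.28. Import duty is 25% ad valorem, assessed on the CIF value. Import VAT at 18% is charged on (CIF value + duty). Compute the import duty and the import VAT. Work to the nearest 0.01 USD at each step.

Import duty: USD 70380.32; import VAT: USD 63342.29

Import duty = 281521.28 × 25% = 70380.32
VAT base = CIF + duty = 281521.28 + 70380.32 = 351901.60
Import VAT = 351901.60 × 18% = 63342.29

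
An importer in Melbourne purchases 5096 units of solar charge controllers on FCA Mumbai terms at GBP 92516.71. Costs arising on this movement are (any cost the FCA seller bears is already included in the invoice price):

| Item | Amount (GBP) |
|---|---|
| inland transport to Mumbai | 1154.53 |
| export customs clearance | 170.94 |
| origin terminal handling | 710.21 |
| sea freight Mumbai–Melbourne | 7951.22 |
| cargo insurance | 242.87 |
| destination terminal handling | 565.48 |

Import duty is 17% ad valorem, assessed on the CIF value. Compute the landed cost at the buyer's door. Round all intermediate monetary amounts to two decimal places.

Total landed cost: GBP 119228.06

FCA: the seller delivers export-cleared goods to the carrier; the buyer bears costs from that point.
Already in the invoice (seller's account under FCA): inland to port, export clearance — exclude.
CIF value = FCA price + origin terminal + freight + insurance = 92516.71 + 710.21 + 7951.22 + 242.87 = 101421.01
Import duty = 101421.01 × 17% = 17241.57
Buyer bears: origin terminal 710.21 + freight 7951.22 + insurance 242.87 + destination terminal 565.48 + duty 17241.57 = 26711.35
Landed cost = invoice 92516.71 + 26711.35 = 119228.06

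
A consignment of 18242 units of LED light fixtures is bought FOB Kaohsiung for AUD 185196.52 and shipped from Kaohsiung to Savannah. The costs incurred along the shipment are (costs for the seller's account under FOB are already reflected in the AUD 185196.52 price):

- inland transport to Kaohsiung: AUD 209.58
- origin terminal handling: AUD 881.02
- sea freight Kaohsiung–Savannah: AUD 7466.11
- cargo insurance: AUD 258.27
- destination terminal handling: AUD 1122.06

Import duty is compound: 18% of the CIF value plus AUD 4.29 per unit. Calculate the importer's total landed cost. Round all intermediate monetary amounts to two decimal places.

FOB: the seller bears costs until goods are on board at the origin port; the buyer bears freight, insurance and all costs thereafter.
Already in the invoice (seller's account under FOB): inland to port, origin terminal — exclude.
CIF value = FOB price + freight + insurance = 185196.52 + 7466.11 + 258.27 = 192920.90
Ad valorem component: 192920.90 × 18% = 34725.76
Specific component: 18242 × 4.29 = 78258.18
Import duty = 34725.76 + 78258.18 = 112983.94
Buyer bears: freight 7466.11 + insurance 258.27 + destination terminal 1122.06 + duty 112983.94 = 121830.38
Landed cost = invoice 185196.52 + 121830.38 = 307026.90

Total landed cost: AUD 307026.90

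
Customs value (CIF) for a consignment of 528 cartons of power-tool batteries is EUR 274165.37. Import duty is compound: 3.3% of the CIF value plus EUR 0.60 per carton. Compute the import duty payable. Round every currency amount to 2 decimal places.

Ad valorem component: 274165.37 × 3.3% = 9047.46
Specific component: 528 × 0.60 = 316.80
Import duty = 9047.46 + 316.80 = 9364.26

Import duty: EUR 9364.26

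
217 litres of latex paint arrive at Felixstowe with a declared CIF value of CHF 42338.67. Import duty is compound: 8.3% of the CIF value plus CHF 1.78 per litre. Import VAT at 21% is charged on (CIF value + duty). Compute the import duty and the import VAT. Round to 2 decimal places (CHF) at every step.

Import duty: CHF 3900.37; import VAT: CHF 9710.20

Ad valorem component: 42338.67 × 8.3% = 3514.11
Specific component: 217 × 1.78 = 386.26
Import duty = 3514.11 + 386.26 = 3900.37
VAT base = CIF + duty = 42338.67 + 3900.37 = 46239.04
Import VAT = 46239.04 × 21% = 9710.20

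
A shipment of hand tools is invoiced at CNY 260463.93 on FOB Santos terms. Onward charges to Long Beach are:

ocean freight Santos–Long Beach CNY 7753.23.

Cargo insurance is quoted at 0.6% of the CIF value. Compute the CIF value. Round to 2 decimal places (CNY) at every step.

CIF value: CNY 269836.18

Let C be the CIF value. C = FOB price + freight + 0.6% × C
C − 0.6% × C = 260463.93 + 7753.23
0.994 × C = 268217.16
C = 268217.16 / 0.994 = 269836.18
Insurance premium = 0.6% × 269836.18 = 1619.02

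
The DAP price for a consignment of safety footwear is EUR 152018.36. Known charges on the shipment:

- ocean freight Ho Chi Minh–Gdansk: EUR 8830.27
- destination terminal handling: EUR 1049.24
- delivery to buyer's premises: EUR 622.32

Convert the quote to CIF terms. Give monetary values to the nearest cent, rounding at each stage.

CIF price: EUR 150346.80

Not relevant to the conversion: freight — on the seller under both DAP and CIF; already in the DAP price and stays in the CIF price.
From DAP to CIF, the seller no longer bears: destination terminal, delivery.
CIF price = 152018.36 − 1049.24 − 622.32 = 150346.80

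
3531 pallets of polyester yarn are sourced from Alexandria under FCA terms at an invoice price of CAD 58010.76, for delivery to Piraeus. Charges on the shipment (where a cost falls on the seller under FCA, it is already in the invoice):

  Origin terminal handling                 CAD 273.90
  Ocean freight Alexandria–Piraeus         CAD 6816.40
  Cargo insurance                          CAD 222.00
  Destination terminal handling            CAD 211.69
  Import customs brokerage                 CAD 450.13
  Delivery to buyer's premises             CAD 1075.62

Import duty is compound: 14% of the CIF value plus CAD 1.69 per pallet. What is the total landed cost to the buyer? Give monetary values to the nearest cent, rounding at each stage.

Total landed cost: CAD 82173.12

FCA: the seller delivers export-cleared goods to the carrier; the buyer bears costs from that point.
CIF value = FCA price + origin terminal + freight + insurance = 58010.76 + 273.90 + 6816.40 + 222.00 = 65323.06
Ad valorem component: 65323.06 × 14% = 9145.23
Specific component: 3531 × 1.69 = 5967.39
Import duty = 9145.23 + 5967.39 = 15112.62
Buyer bears: origin terminal 273.90 + freight 6816.40 + insurance 222.00 + destination terminal 211.69 + brokerage 450.13 + delivery 1075.62 + duty 15112.62 = 24162.36
Landed cost = invoice 58010.76 + 24162.36 = 82173.12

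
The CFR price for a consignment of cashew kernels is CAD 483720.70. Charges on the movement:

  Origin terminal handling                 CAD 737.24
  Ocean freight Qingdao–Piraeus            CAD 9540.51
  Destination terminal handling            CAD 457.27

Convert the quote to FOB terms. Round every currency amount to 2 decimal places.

FOB price: CAD 474180.19

Not relevant to the conversion: origin terminal — on the seller under both CFR and FOB; already in the CFR price and stays in the FOB price. destination terminal — on the buyer under both terms; not part of either seller's price.
From CFR to FOB, the seller no longer bears: freight.
FOB price = 483720.70 − 9540.51 = 474180.19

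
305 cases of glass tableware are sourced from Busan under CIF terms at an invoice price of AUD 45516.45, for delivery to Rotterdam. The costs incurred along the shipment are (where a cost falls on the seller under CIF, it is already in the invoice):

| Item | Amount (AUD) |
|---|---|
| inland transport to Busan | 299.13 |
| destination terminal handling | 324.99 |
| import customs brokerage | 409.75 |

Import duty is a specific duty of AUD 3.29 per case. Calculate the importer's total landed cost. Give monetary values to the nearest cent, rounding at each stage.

CIF: the seller pays costs through ocean freight and marine insurance to the destination port.
Already in the invoice (seller's account under CIF): inland to port — exclude.
The CIF price already equals the CIF value: 45516.45
Import duty = 305 × 3.29 = 1003.45
Buyer bears: destination terminal 324.99 + brokerage 409.75 + duty 1003.45 = 1738.19
Landed cost = invoice 45516.45 + 1738.19 = 47254.64

Total landed cost: AUD 47254.64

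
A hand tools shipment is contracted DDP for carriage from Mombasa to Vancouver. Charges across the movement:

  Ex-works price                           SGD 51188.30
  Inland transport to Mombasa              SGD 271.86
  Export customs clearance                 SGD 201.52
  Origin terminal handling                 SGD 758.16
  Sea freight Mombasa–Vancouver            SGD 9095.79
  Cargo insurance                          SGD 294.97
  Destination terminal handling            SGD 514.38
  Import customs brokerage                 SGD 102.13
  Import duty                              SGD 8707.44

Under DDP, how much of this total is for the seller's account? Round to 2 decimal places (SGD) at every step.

Seller's account: SGD 71134.55

DDP: the seller bears all costs including import duty.
Seller's account: goods 51188.30 + inland to port 271.86 + export clearance 201.52 + origin terminal 758.16 + freight 9095.79 + insurance 294.97 + destination terminal 514.38 + brokerage 102.13 + duty 8707.44 = 71134.55
Buyer's account: 0.00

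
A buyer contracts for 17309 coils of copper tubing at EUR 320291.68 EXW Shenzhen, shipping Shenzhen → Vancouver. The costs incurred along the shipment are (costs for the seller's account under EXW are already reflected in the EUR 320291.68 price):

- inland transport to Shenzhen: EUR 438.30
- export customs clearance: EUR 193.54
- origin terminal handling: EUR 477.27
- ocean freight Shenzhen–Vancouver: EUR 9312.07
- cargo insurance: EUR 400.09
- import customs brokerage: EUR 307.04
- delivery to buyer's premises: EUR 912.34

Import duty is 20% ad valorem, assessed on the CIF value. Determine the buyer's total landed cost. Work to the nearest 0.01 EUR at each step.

EXW: the seller makes goods available at their premises; the buyer bears all onward costs.
CIF value = EXW price + inland to port + export clearance + origin terminal + freight + insurance = 320291.68 + 438.30 + 193.54 + 477.27 + 9312.07 + 400.09 = 331112.95
Import duty = 331112.95 × 20% = 66222.59
Buyer bears: inland to port 438.30 + export clearance 193.54 + origin terminal 477.27 + freight 9312.07 + insurance 400.09 + brokerage 307.04 + delivery 912.34 + duty 66222.59 = 78263.24
Landed cost = invoice 320291.68 + 78263.24 = 398554.92

Total landed cost: EUR 398554.92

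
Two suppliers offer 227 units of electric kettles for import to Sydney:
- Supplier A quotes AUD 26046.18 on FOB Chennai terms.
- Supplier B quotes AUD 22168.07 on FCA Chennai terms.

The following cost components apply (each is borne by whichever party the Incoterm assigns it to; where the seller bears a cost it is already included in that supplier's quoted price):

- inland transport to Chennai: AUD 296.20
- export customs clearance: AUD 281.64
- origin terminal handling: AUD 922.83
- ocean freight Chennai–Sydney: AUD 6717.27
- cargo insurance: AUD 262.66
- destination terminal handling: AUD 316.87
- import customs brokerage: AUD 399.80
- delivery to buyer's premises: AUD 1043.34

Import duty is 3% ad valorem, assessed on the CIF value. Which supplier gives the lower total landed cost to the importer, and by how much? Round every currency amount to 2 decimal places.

Supplier A (FOB):
CIF value = FOB price + freight + insurance = 26046.18 + 6717.27 + 262.66 = 33026.11
Import duty = 33026.11 × 3% = 990.78
Buyer bears (A): 6717.27 + 262.66 + 316.87 + 399.80 + 1043.34 = 8739.94
Landed cost (A) = invoice 26046.18 + 8739.94 + duty 990.78 = 35776.90
Supplier B (FCA):
CIF value = FCA price + origin terminal + freight + insurance = 22168.07 + 922.83 + 6717.27 + 262.66 = 30070.83
Import duty = 30070.83 × 3% = 902.12
Buyer bears (B): 922.83 + 6717.27 + 262.66 + 316.87 + 399.80 + 1043.34 = 9662.77
Landed cost (B) = invoice 22168.07 + 9662.77 + duty 902.12 = 32732.96
Difference = |35776.90 − 32732.96| = 3043.94

Supplier B is cheaper by AUD 3043.94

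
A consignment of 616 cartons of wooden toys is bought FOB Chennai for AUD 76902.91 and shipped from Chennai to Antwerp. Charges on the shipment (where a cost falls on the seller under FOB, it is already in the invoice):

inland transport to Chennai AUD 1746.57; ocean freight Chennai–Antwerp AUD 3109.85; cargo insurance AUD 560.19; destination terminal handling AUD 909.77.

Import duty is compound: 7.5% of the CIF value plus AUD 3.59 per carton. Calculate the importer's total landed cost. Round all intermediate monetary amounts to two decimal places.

FOB: the seller bears costs until goods are on board at the origin port; the buyer bears freight, insurance and all costs thereafter.
Already in the invoice (seller's account under FOB): inland to port — exclude.
CIF value = FOB price + freight + insurance = 76902.91 + 3109.85 + 560.19 = 80572.95
Ad valorem component: 80572.95 × 7.5% = 6042.97
Specific component: 616 × 3.59 = 2211.44
Import duty = 6042.97 + 2211.44 = 8254.41
Buyer bears: freight 3109.85 + insurance 560.19 + destination terminal 909.77 + duty 8254.41 = 12834.22
Landed cost = invoice 76902.91 + 12834.22 = 89737.13

Total landed cost: AUD 89737.13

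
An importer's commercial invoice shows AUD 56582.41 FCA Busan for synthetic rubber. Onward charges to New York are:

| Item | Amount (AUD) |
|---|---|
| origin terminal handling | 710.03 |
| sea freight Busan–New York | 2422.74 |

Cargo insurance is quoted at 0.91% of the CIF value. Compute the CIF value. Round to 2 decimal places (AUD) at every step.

Let C be the CIF value. C = FCA price + pre-shipment costs + freight + 0.91% × C
C − 0.91% × C = 56582.41 + 710.03 + 2422.74
0.9909 × C = 59715.18
C = 59715.18 / 0.9909 = 60263.58
Insurance premium = 0.91% × 60263.58 = 548.40

CIF value: AUD 60263.58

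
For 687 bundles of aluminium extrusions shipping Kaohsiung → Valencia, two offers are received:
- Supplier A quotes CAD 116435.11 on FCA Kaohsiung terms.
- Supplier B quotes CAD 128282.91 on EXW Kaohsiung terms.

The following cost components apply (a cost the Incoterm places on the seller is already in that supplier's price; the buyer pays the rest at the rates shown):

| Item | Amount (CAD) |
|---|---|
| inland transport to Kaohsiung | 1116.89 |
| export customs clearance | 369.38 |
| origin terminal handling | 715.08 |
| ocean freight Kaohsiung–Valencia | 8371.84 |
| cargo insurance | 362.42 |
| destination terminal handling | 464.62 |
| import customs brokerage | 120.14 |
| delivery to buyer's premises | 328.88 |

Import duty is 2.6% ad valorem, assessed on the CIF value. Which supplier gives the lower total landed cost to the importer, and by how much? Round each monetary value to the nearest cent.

Supplier A (FCA):
CIF value = FCA price + origin terminal + freight + insurance = 116435.11 + 715.08 + 8371.84 + 362.42 = 125884.45
Import duty = 125884.45 × 2.6% = 3273.00
Buyer bears (A): 715.08 + 8371.84 + 362.42 + 464.62 + 120.14 + 328.88 = 10362.98
Landed cost (A) = invoice 116435.11 + 10362.98 + duty 3273.00 = 130071.09
Supplier B (EXW):
CIF value = EXW price + inland to port + export clearance + origin terminal + freight + insurance = 128282.91 + 1116.89 + 369.38 + 715.08 + 8371.84 + 362.42 = 139218.52
Import duty = 139218.52 × 2.6% = 3619.68
Buyer bears (B): 1116.89 + 369.38 + 715.08 + 8371.84 + 362.42 + 464.62 + 120.14 + 328.88 = 11849.25
Landed cost (B) = invoice 128282.91 + 11849.25 + duty 3619.68 = 143751.84
Difference = |130071.09 − 143751.84| = 13680.75

Supplier A is cheaper by CAD 13680.75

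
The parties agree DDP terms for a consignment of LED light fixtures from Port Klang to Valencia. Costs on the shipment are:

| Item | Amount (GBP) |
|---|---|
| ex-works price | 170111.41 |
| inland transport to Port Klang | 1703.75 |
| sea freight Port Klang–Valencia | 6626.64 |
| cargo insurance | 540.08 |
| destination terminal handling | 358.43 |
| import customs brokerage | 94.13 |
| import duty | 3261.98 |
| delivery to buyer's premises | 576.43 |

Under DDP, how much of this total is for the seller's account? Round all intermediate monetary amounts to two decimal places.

DDP: the seller bears all costs including import duty.
Seller's account: goods 170111.41 + inland to port 1703.75 + freight 6626.64 + insurance 540.08 + destination terminal 358.43 + brokerage 94.13 + duty 3261.98 + delivery 576.43 = 183272.85
Buyer's account: 0.00

Seller's account: GBP 183272.85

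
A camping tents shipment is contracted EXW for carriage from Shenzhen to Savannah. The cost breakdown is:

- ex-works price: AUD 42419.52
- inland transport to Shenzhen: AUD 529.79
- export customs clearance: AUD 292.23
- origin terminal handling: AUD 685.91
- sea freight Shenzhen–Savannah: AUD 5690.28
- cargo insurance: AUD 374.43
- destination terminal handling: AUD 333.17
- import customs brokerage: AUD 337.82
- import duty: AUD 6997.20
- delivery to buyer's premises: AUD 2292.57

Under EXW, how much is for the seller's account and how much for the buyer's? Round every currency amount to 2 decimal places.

EXW: the seller makes goods available at their premises; the buyer bears all onward costs.
Seller's account: goods 42419.52 = 42419.52
Buyer's account: inland to port 529.79 + export clearance 292.23 + origin terminal 685.91 + freight 5690.28 + insurance 374.43 + destination terminal 333.17 + brokerage 337.82 + duty 6997.20 + delivery 2292.57 = 17533.40

Seller: AUD 42419.52; buyer: AUD 17533.40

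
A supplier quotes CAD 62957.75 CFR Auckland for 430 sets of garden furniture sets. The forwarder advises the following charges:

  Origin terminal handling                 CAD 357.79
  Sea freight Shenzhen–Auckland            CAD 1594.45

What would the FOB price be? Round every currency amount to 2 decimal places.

Not relevant to the conversion: origin terminal — on the seller under both CFR and FOB; already in the CFR price and stays in the FOB price.
From CFR to FOB, the seller no longer bears: freight.
FOB price = 62957.75 − 1594.45 = 61363.30

FOB price: CAD 61363.30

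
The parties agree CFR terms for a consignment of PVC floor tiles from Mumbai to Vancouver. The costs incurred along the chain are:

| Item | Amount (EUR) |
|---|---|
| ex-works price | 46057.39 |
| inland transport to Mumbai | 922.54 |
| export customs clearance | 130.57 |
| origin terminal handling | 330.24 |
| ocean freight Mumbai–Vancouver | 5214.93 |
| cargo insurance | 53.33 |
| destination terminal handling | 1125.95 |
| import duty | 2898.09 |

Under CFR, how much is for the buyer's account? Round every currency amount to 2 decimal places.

CFR: the seller pays costs through ocean freight to the destination port, but not insurance.
Seller's account: goods 46057.39 + inland to port 922.54 + export clearance 130.57 + origin terminal 330.24 + freight 5214.93 = 52655.67
Buyer's account: insurance 53.33 + destination terminal 1125.95 + duty 2898.09 = 4077.37

Buyer's account: EUR 4077.37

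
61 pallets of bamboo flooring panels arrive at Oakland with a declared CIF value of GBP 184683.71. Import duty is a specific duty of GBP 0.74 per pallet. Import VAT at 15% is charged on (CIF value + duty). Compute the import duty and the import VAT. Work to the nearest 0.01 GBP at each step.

Import duty = 61 × 0.74 = 45.14
VAT base = CIF + duty = 184683.71 + 45.14 = 184728.85
Import VAT = 184728.85 × 15% = 27709.33

Import duty: GBP 45.14; import VAT: GBP 27709.33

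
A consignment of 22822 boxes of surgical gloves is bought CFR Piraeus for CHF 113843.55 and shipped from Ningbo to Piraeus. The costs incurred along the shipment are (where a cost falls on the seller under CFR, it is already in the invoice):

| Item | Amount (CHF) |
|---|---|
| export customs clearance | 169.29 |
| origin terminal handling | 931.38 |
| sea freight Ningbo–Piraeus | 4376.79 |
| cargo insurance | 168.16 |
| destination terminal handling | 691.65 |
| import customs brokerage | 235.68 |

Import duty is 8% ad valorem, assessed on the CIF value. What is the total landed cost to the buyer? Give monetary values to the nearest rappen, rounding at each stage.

Total landed cost: CHF 124059.98

CFR: the seller pays costs through ocean freight to the destination port, but not insurance.
Already in the invoice (seller's account under CFR): export clearance, origin terminal, freight — exclude.
CIF value = CFR price + insurance = 113843.55 + 168.16 = 114011.71
Import duty = 114011.71 × 8% = 9120.94
Buyer bears: insurance 168.16 + destination terminal 691.65 + brokerage 235.68 + duty 9120.94 = 10216.43
Landed cost = invoice 113843.55 + 10216.43 = 124059.98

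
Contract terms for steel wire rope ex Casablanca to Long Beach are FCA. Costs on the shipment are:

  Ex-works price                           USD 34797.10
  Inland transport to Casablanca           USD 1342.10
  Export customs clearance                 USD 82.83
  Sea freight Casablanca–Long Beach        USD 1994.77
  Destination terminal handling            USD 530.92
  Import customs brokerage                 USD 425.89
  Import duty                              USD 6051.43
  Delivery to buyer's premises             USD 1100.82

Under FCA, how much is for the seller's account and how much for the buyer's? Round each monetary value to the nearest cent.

Seller: USD 36222.03; buyer: USD 10103.83

FCA: the seller delivers export-cleared goods to the carrier; the buyer bears costs from that point.
Seller's account: goods 34797.10 + inland to port 1342.10 + export clearance 82.83 = 36222.03
Buyer's account: freight 1994.77 + destination terminal 530.92 + brokerage 425.89 + duty 6051.43 + delivery 1100.82 = 10103.83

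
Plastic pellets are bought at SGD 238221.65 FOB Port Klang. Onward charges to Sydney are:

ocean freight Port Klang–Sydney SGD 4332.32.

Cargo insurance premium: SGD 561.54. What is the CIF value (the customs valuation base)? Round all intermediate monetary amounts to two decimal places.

CIF = FOB price + freight + insurance
CIF = 238221.65 + 4332.32 + 561.54 = 243115.51

CIF value: SGD 243115.51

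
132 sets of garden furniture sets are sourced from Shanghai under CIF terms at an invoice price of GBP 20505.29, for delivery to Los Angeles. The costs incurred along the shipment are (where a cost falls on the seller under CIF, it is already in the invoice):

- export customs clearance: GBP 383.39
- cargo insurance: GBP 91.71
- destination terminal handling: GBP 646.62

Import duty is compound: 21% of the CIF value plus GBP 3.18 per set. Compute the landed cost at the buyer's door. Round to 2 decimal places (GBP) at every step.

CIF: the seller pays costs through ocean freight and marine insurance to the destination port.
Already in the invoice (seller's account under CIF): export clearance, insurance — exclude.
The CIF price already equals the CIF value: 20505.29
Ad valorem component: 20505.29 × 21% = 4306.11
Specific component: 132 × 3.18 = 419.76
Import duty = 4306.11 + 419.76 = 4725.87
Buyer bears: destination terminal 646.62 + duty 4725.87 = 5372.49
Landed cost = invoice 20505.29 + 5372.49 = 25877.78

Total landed cost: GBP 25877.78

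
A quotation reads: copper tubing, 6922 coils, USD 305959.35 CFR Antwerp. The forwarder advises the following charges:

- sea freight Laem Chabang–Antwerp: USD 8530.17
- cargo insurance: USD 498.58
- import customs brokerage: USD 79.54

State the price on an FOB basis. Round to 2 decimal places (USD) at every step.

Not relevant to the conversion: brokerage, insurance — on the buyer under both terms; not part of either seller's price.
From CFR to FOB, the seller no longer bears: freight.
FOB price = 305959.35 − 8530.17 = 297429.18

FOB price: USD 297429.18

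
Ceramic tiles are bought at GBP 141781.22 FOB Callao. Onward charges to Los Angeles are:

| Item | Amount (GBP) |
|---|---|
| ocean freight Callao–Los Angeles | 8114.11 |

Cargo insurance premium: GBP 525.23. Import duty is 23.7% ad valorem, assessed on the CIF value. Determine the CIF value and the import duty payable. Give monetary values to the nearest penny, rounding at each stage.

CIF value: GBP 150420.56; import duty: GBP 35649.67

CIF = FOB price + freight + insurance
CIF = 141781.22 + 8114.11 + 525.23 = 150420.56
Import duty = 150420.56 × 23.7% = 35649.67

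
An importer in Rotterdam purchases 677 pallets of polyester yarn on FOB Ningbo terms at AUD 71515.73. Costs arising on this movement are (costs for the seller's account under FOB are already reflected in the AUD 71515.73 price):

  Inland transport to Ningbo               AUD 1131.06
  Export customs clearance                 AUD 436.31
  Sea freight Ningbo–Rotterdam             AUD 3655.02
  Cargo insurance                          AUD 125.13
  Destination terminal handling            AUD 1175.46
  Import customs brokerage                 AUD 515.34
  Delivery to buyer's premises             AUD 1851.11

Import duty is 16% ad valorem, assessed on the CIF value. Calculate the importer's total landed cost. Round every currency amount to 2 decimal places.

Total landed cost: AUD 90885.13

FOB: the seller bears costs until goods are on board at the origin port; the buyer bears freight, insurance and all costs thereafter.
Already in the invoice (seller's account under FOB): inland to port, export clearance — exclude.
CIF value = FOB price + freight + insurance = 71515.73 + 3655.02 + 125.13 = 75295.88
Import duty = 75295.88 × 16% = 12047.34
Buyer bears: freight 3655.02 + insurance 125.13 + destination terminal 1175.46 + brokerage 515.34 + delivery 1851.11 + duty 12047.34 = 19369.40
Landed cost = invoice 71515.73 + 19369.40 = 90885.13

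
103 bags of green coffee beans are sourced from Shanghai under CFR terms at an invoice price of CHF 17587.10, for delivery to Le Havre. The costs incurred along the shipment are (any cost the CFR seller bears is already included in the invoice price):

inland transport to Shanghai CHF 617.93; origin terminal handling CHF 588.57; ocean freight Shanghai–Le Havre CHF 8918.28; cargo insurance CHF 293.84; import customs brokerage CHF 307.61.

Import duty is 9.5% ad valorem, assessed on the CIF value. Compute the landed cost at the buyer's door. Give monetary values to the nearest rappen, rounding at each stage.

Total landed cost: CHF 19887.24

CFR: the seller pays costs through ocean freight to the destination port, but not insurance.
Already in the invoice (seller's account under CFR): inland to port, origin terminal, freight — exclude.
CIF value = CFR price + insurance = 17587.10 + 293.84 = 17880.94
Import duty = 17880.94 × 9.5% = 1698.69
Buyer bears: insurance 293.84 + brokerage 307.61 + duty 1698.69 = 2300.14
Landed cost = invoice 17587.10 + 2300.14 = 19887.24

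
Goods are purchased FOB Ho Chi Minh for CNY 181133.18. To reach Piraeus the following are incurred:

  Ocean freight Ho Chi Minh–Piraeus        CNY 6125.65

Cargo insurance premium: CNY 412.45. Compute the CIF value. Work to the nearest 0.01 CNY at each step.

CIF value: CNY 187671.28

CIF = FOB price + freight + insurance
CIF = 181133.18 + 6125.65 + 412.45 = 187671.28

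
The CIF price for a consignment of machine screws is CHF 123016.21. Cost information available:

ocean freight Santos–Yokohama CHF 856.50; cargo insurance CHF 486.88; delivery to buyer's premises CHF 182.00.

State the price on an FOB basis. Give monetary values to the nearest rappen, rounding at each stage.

FOB price: CHF 121672.83

Not relevant to the conversion: delivery — on the buyer under both terms; not part of either seller's price.
From CIF to FOB, the seller no longer bears: freight, insurance.
FOB price = 123016.21 − 856.50 − 486.88 = 121672.83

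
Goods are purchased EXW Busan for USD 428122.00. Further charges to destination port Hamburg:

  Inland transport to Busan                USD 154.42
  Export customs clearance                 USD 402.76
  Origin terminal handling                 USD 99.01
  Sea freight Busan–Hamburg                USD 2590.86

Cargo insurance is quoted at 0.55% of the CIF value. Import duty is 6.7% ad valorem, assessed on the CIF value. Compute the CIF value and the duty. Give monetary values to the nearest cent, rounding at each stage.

Let C be the CIF value. C = EXW price + pre-shipment costs + freight + 0.55% × C
C − 0.55% × C = 428122.00 + 154.42 + 402.76 + 99.01 + 2590.86
0.9945 × C = 431369.05
C = 431369.05 / 0.9945 = 433754.70
Insurance premium = 0.55% × 433754.70 = 2385.65
Import duty = 433754.70 × 6.7% = 29061.56

CIF value: USD 433754.70; import duty: USD 29061.56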